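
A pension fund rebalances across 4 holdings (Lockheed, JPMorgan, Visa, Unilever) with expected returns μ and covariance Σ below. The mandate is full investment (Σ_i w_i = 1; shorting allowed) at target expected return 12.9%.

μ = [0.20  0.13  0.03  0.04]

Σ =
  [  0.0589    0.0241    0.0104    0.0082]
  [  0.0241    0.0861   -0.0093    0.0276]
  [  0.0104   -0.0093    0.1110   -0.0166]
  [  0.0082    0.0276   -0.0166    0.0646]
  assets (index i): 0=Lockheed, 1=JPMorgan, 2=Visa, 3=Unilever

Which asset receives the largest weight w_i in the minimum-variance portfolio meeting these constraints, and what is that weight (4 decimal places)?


Lockheed (0.4869)

g=Σ⁻¹μ = [3.1316  0.6522  0.0239  -0.0508]
h=Σ⁻¹𝟙 = [11.0340  4.9640  10.5863  14.6788]
a=μᵀg=0.709786  b=𝟙ᵀg=3.756864  c=𝟙ᵀh=41.263063  D=ac−b²=15.173921
λ₁=(c·0.129−b)/D = (41.263063·0.129−3.756864)/15.173921 = 0.103208
λ₂=(a−b·0.129)/D = (0.709786−3.756864·0.129)/15.173921 = 0.014838
w* = 0.103208·g + 0.014838·h:
  w_0 = 0.103208·3.1316 + 0.014838·11.0340 = 0.4869  (Lockheed)
  w_1 = 0.103208·0.6522 + 0.014838·4.9640 = 0.1410  (JPMorgan)
  w_2 = 0.103208·0.0239 + 0.014838·10.5863 = 0.1595  (Visa)
  w_3 = 0.103208·-0.0508 + 0.014838·14.6788 = 0.2126  (Unilever)
Σw_i=1.0000  μᵀw=0.1290
σ²=wᵀΣw=λ₁·μ_p+λ₂ = 0.103208·0.129 + 0.014838 = 0.028152 ≈ 0.0282


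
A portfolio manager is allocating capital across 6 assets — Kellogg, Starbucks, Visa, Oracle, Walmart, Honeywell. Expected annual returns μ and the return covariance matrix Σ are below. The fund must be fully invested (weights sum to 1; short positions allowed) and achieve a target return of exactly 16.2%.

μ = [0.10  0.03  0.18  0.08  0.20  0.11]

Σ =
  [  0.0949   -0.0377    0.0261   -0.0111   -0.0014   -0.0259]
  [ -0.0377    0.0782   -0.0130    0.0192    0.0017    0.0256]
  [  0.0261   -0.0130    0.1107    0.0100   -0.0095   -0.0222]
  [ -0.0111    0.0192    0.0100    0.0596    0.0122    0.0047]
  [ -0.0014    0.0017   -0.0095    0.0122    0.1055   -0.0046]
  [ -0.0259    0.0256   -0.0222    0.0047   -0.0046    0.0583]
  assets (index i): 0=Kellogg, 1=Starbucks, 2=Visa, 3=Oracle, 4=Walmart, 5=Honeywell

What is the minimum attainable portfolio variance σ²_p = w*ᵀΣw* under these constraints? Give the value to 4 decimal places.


u=Σ⁻¹μ = [1.5826  0.2021  2.1095  0.4974  2.1958  3.4376]
v=Σ⁻¹𝟙 = [21.2439  13.9991  10.5128  10.4185  10.3417  24.4224]
a=μᵀu=1.401116  b=𝟙ᵀu=10.024955  c=𝟙ᵀv=90.938467  D=ac−b²=26.915601
λ₁=(c·0.162−b)/D = (90.938467·0.162−10.024955)/26.915601 = 0.174883
λ₂=(a−b·0.162)/D = (1.401116−10.024955·0.162)/26.915601 = -0.008282
w* = 0.174883·u + -0.008282·v:
  w_0 = 0.174883·1.5826 + -0.008282·21.2439 = 0.1008  (Kellogg)
  w_1 = 0.174883·0.2021 + -0.008282·13.9991 = -0.0806  (Starbucks)
  w_2 = 0.174883·2.1095 + -0.008282·10.5128 = 0.2818  (Visa)
  w_3 = 0.174883·0.4974 + -0.008282·10.4185 = 0.0007  (Oracle)
  w_4 = 0.174883·2.1958 + -0.008282·10.3417 = 0.2984  (Walmart)
  w_5 = 0.174883·3.4376 + -0.008282·24.4224 = 0.3989  (Honeywell)
Σw_i=1.0000  μᵀw=0.1620
σ²=wᵀΣw=λ₁·μ_p+λ₂ = 0.174883·0.162 + -0.008282 = 0.020049 ≈ 0.0200

0.0200


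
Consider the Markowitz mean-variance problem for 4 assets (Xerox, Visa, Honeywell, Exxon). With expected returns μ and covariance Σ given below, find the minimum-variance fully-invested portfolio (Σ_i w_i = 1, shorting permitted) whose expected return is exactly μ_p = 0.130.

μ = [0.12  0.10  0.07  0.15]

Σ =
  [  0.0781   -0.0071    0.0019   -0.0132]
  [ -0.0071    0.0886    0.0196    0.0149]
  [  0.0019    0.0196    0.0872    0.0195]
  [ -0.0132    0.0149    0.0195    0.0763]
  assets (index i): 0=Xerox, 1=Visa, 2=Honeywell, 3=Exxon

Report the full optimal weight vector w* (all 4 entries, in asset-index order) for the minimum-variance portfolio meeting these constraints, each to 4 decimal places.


u=Σ⁻¹μ = [1.9738  0.9140  0.0830  2.1077]
v=Σ⁻¹𝟙 = [15.5719  9.0485  6.3177  12.4185]
a=μᵀu=0.650221  b=𝟙ᵀu=5.078491  c=𝟙ᵀv=43.356588  D=ac−b²=2.400286
λ₁=(c·0.130−b)/D = (43.356588·0.130−5.078491)/2.400286 = 0.232416
λ₂=(a−b·0.130)/D = (0.650221−5.078491·0.130)/2.400286 = -0.004159
w* = 0.232416·u + -0.004159·v:
  w_0 = 0.232416·1.9738 + -0.004159·15.5719 = 0.3940  (Xerox)
  w_1 = 0.232416·0.9140 + -0.004159·9.0485 = 0.1748  (Visa)
  w_2 = 0.232416·0.0830 + -0.004159·6.3177 = -0.0070  (Honeywell)
  w_3 = 0.232416·2.1077 + -0.004159·12.4185 = 0.4382  (Exxon)
Σw_i=1.0000  μᵀw=0.1300
σ²=wᵀΣw=λ₁·μ_p+λ₂ = 0.232416·0.130 + -0.004159 = 0.026055 ≈ 0.0261

0.3940  0.1748  -0.0070  0.4382


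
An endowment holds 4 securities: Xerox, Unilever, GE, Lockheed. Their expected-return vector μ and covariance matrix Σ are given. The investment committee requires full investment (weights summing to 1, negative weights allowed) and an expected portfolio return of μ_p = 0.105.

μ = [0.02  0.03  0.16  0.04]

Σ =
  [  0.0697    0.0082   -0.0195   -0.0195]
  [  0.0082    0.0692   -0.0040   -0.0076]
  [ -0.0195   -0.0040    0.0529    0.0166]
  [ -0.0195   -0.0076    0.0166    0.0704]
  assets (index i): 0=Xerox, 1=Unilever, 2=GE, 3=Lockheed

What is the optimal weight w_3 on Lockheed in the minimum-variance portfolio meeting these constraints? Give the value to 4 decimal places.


g=Σ⁻¹μ = [1.2407  0.5035  3.4739  0.1471]
h=Σ⁻¹𝟙 = [23.9107  14.8320  23.5429  16.8774]
a=μᵀg=0.601618  b=𝟙ᵀg=5.365138  c=𝟙ᵀh=79.162979  D=ac−b²=18.841180
λ₁=(c·0.105−b)/D = (79.162979·0.105−5.365138)/18.841180 = 0.156411
λ₂=(a−b·0.105)/D = (0.601618−5.365138·0.105)/18.841180 = 0.002032
w* = 0.156411·g + 0.002032·h:
  w_0 = 0.156411·1.2407 + 0.002032·23.9107 = 0.2426  (Xerox)
  w_1 = 0.156411·0.5035 + 0.002032·14.8320 = 0.1089  (Unilever)
  w_2 = 0.156411·3.4739 + 0.002032·23.5429 = 0.5912  (GE)
  w_3 = 0.156411·0.1471 + 0.002032·16.8774 = 0.0573  (Lockheed)
Σw_i=1.0000  μᵀw=0.1050
σ²=wᵀΣw=λ₁·μ_p+λ₂ = 0.156411·0.105 + 0.002032 = 0.018455 ≈ 0.0185

0.0573


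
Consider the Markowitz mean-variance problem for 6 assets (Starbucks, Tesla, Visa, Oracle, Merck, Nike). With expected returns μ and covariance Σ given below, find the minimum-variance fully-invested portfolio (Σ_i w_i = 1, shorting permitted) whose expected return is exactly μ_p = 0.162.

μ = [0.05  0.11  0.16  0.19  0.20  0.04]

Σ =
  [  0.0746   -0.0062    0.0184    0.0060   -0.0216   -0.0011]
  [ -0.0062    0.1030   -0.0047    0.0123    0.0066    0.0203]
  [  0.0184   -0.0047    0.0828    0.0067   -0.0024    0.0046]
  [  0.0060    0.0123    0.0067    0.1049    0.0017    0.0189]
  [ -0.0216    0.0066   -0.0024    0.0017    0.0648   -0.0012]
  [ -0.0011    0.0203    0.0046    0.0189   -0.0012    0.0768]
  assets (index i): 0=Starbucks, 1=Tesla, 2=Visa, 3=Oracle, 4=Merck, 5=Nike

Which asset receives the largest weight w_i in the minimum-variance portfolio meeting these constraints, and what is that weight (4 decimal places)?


u=Σ⁻¹μ = [1.1887  0.8389  1.6992  1.4992  3.4189  -0.1012]
v=Σ⁻¹𝟙 = [17.8104  7.2473  8.1803  5.0062  20.9870  9.9663]
a=μᵀu=1.388178  b=𝟙ᵀu=8.543792  c=𝟙ᵀv=69.197459  D=ac−b²=23.062027
λ₁=(c·0.162−b)/D = (69.197459·0.162−8.543792)/23.062027 = 0.115610
λ₂=(a−b·0.162)/D = (1.388178−8.543792·0.162)/23.062027 = 0.000177
w* = 0.115610·u + 0.000177·v:
  w_0 = 0.115610·1.1887 + 0.000177·17.8104 = 0.1406  (Starbucks)
  w_1 = 0.115610·0.8389 + 0.000177·7.2473 = 0.0983  (Tesla)
  w_2 = 0.115610·1.6992 + 0.000177·8.1803 = 0.1979  (Visa)
  w_3 = 0.115610·1.4992 + 0.000177·5.0062 = 0.1742  (Oracle)
  w_4 = 0.115610·3.4189 + 0.000177·20.9870 = 0.3990  (Merck)
  w_5 = 0.115610·-0.1012 + 0.000177·9.9663 = -0.0099  (Nike)
Σw_i=1.0000  μᵀw=0.1620
σ²=wᵀΣw=λ₁·μ_p+λ₂ = 0.115610·0.162 + 0.000177 = 0.018906 ≈ 0.0189

Merck (0.3990)


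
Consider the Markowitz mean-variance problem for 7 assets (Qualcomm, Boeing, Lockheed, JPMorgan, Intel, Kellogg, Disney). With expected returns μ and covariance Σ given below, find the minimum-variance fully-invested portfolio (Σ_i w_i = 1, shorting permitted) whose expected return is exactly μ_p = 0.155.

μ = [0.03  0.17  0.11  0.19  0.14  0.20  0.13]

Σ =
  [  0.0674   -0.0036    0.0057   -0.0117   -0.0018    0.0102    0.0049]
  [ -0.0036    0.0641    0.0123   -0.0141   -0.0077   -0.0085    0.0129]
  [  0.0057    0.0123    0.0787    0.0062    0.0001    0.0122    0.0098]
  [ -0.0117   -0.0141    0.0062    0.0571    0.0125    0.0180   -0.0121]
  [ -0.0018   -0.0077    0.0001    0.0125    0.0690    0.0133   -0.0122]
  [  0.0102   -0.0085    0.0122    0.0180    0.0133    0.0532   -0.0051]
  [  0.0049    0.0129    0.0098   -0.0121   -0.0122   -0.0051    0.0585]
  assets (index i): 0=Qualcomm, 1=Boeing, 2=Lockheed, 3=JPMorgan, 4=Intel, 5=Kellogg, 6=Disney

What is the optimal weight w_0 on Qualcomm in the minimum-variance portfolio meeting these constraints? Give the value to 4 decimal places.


0.0939

g=Σ⁻¹μ = [0.7185  3.5877  -0.2988  3.7117  1.7221  2.8451  2.7958]
h=Σ⁻¹𝟙 = [17.6671  20.3309  2.6511  24.2356  14.7217  8.0362  19.4705]
a=μᵀg=2.477386  b=𝟙ᵀg=15.082087  c=𝟙ᵀh=107.113045  D=ac−b²=37.891001
λ₁=(c·0.155−b)/D = (107.113045·0.155−15.082087)/37.891001 = 0.040127
λ₂=(a−b·0.155)/D = (2.477386−15.082087·0.155)/37.891001 = 0.003686
w* = 0.040127·g + 0.003686·h:
  w_0 = 0.040127·0.7185 + 0.003686·17.6671 = 0.0939  (Qualcomm)
  w_1 = 0.040127·3.5877 + 0.003686·20.3309 = 0.2189  (Boeing)
  w_2 = 0.040127·-0.2988 + 0.003686·2.6511 = -0.0022  (Lockheed)
  w_3 = 0.040127·3.7117 + 0.003686·24.2356 = 0.2383  (JPMorgan)
  w_4 = 0.040127·1.7221 + 0.003686·14.7217 = 0.1234  (Intel)
  w_5 = 0.040127·2.8451 + 0.003686·8.0362 = 0.1438  (Kellogg)
  w_6 = 0.040127·2.7958 + 0.003686·19.4705 = 0.1840  (Disney)
Σw_i=1.0000  μᵀw=0.1550
σ²=wᵀΣw=λ₁·μ_p+λ₂ = 0.040127·0.155 + 0.003686 = 0.009906 ≈ 0.0099


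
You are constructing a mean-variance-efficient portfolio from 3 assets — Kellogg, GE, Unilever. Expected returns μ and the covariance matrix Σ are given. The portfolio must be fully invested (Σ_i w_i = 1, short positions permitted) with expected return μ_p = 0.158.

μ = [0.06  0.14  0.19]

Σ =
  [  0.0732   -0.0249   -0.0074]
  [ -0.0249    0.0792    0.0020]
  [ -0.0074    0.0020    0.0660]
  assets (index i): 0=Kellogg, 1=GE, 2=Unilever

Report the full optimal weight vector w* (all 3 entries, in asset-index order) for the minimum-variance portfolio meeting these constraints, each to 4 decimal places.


0.1295  0.3034  0.5671

p=Σ⁻¹μ = [1.9042  2.2900  3.0229]
q=Σ⁻¹𝟙 = [21.8700  19.0721  17.0257]
a=μᵀp=1.009210  b=𝟙ᵀp=7.217175  c=𝟙ᵀq=57.967816  D=ac−b²=6.414052
λ₁=(c·0.158−b)/D = (57.967816·0.158−7.217175)/6.414052 = 0.302732
λ₂=(a−b·0.158)/D = (1.009210−7.217175·0.158)/6.414052 = -0.020440
w* = 0.302732·p + -0.020440·q:
  w_0 = 0.302732·1.9042 + -0.020440·21.8700 = 0.1295  (Kellogg)
  w_1 = 0.302732·2.2900 + -0.020440·19.0721 = 0.3034  (GE)
  w_2 = 0.302732·3.0229 + -0.020440·17.0257 = 0.5671  (Unilever)
Σw_i=1.0000  μᵀw=0.1580
σ²=wᵀΣw=λ₁·μ_p+λ₂ = 0.302732·0.158 + -0.020440 = 0.027392 ≈ 0.0274


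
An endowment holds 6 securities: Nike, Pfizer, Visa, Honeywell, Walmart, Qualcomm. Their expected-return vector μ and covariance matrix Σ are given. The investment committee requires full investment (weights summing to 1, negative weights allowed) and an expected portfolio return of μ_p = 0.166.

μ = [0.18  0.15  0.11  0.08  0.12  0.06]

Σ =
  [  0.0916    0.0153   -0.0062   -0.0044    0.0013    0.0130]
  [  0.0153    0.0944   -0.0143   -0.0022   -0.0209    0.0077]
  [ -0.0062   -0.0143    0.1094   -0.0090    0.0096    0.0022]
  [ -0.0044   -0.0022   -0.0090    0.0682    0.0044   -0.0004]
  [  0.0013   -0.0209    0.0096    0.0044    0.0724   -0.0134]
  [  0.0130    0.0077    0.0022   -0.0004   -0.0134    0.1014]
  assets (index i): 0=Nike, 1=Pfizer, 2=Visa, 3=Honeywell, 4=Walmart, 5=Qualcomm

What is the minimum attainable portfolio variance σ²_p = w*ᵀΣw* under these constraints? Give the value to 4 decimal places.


g=Σ⁻¹μ = [1.6973  1.9501  1.2837  1.3871  2.0226  0.4709]
h=Σ⁻¹𝟙 = [8.4236  14.2830  11.1070  16.0840  17.1449  9.7855]
a=μᵀg=1.121169  b=𝟙ᵀg=8.811714  c=𝟙ᵀh=76.828076  D=ac−b²=8.490984
λ₁=(c·0.166−b)/D = (76.828076·0.166−8.811714)/8.490984 = 0.464227
λ₂=(a−b·0.166)/D = (1.121169−8.811714·0.166)/8.490984 = -0.040228
w* = 0.464227·g + -0.040228·h:
  w_0 = 0.464227·1.6973 + -0.040228·8.4236 = 0.4491  (Nike)
  w_1 = 0.464227·1.9501 + -0.040228·14.2830 = 0.3307  (Pfizer)
  w_2 = 0.464227·1.2837 + -0.040228·11.1070 = 0.1491  (Visa)
  w_3 = 0.464227·1.3871 + -0.040228·16.0840 = -0.0031  (Honeywell)
  w_4 = 0.464227·2.0226 + -0.040228·17.1449 = 0.2492  (Walmart)
  w_5 = 0.464227·0.4709 + -0.040228·9.7855 = -0.1750  (Qualcomm)
Σw_i=1.0000  μᵀw=0.1660
σ²=wᵀΣw=λ₁·μ_p+λ₂ = 0.464227·0.166 + -0.040228 = 0.036834 ≈ 0.0368

0.0368


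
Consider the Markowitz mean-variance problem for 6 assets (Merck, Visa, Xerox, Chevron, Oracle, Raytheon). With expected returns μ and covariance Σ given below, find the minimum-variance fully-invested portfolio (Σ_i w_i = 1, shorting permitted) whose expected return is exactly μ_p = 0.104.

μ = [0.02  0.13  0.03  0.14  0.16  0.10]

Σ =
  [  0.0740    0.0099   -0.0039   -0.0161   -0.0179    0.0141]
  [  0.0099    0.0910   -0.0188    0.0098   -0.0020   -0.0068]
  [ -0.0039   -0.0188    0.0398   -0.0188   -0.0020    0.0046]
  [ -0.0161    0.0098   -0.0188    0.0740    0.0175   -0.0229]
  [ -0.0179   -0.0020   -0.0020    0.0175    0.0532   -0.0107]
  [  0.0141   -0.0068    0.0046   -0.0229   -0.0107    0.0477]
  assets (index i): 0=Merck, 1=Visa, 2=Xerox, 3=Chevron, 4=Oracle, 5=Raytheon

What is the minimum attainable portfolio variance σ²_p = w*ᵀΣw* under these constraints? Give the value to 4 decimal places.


x=Σ⁻¹μ = [0.8414  1.9850  2.8989  3.0198  3.2934  4.0397]
y=Σ⁻¹𝟙 = [20.0567  18.3827  48.4364  32.5623  24.1935  34.0449]
a=μᵀx=1.715521  b=𝟙ᵀx=16.078141  c=𝟙ᵀy=177.676407  D=ac−b²=46.300918
λ₁=(c·0.104−b)/D = (177.676407·0.104−16.078141)/46.300918 = 0.051839
λ₂=(a−b·0.104)/D = (1.715521−16.078141·0.104)/46.300918 = 0.000937
w* = 0.051839·x + 0.000937·y:
  w_0 = 0.051839·0.8414 + 0.000937·20.0567 = 0.0624  (Merck)
  w_1 = 0.051839·1.9850 + 0.000937·18.3827 = 0.1201  (Visa)
  w_2 = 0.051839·2.8989 + 0.000937·48.4364 = 0.1957  (Xerox)
  w_3 = 0.051839·3.0198 + 0.000937·32.5623 = 0.1871  (Chevron)
  w_4 = 0.051839·3.2934 + 0.000937·24.1935 = 0.1934  (Oracle)
  w_5 = 0.051839·4.0397 + 0.000937·34.0449 = 0.2413  (Raytheon)
Σw_i=1.0000  μᵀw=0.1040
σ²=wᵀΣw=λ₁·μ_p+λ₂ = 0.051839·0.104 + 0.000937 = 0.006328 ≈ 0.0063

0.0063


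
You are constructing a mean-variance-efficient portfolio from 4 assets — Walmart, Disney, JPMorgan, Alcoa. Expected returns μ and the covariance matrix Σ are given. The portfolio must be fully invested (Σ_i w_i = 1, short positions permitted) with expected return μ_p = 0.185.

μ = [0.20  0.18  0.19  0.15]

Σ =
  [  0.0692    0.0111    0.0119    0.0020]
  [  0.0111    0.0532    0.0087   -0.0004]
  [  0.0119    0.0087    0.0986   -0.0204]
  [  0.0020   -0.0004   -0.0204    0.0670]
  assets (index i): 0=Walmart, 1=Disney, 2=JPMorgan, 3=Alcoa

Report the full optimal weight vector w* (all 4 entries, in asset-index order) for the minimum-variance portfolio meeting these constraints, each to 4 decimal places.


0.3550  0.2787  0.2222  0.1441

x=Σ⁻¹μ = [2.0351  2.6481  2.0295  2.8118]
y=Σ⁻¹𝟙 = [9.5414  15.0743  11.4280  18.2101]
a=μᵀx=1.691049  b=𝟙ᵀx=9.524474  c=𝟙ᵀy=54.253725  D=ac−b²=1.030110
λ₁=(c·0.185−b)/D = (54.253725·0.185−9.524474)/1.030110 = 0.497486
λ₂=(a−b·0.185)/D = (1.691049−9.524474·0.185)/1.030110 = -0.068904
w* = 0.497486·x + -0.068904·y:
  w_0 = 0.497486·2.0351 + -0.068904·9.5414 = 0.3550  (Walmart)
  w_1 = 0.497486·2.6481 + -0.068904·15.0743 = 0.2787  (Disney)
  w_2 = 0.497486·2.0295 + -0.068904·11.4280 = 0.2222  (JPMorgan)
  w_3 = 0.497486·2.8118 + -0.068904·18.2101 = 0.1441  (Alcoa)
Σw_i=1.0000  μᵀw=0.1850
σ²=wᵀΣw=λ₁·μ_p+λ₂ = 0.497486·0.185 + -0.068904 = 0.023131 ≈ 0.0231


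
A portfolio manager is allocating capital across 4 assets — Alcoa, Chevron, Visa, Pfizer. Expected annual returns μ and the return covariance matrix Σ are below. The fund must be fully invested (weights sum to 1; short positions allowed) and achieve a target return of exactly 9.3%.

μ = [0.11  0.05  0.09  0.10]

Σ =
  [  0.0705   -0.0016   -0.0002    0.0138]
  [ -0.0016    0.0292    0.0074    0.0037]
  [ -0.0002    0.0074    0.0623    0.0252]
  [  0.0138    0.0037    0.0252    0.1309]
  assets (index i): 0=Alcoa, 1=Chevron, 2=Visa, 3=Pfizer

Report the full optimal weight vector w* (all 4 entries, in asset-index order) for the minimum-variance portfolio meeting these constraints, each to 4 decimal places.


u=Σ⁻¹μ = [1.5297  1.4646  1.1371  0.3424]
v=Σ⁻¹𝟙 = [14.3317  31.8357  11.0624  3.0990]
a=μᵀu=0.378075  b=𝟙ᵀu=4.473786  c=𝟙ᵀv=60.328781  D=ac−b²=2.794042
λ₁=(c·0.093−b)/D = (60.328781·0.093−4.473786)/2.794042 = 0.406863
λ₂=(a−b·0.093)/D = (0.378075−4.473786·0.093)/2.794042 = -0.013596
w* = 0.406863·u + -0.013596·v:
  w_0 = 0.406863·1.5297 + -0.013596·14.3317 = 0.4275  (Alcoa)
  w_1 = 0.406863·1.4646 + -0.013596·31.8357 = 0.1631  (Chevron)
  w_2 = 0.406863·1.1371 + -0.013596·11.0624 = 0.3122  (Visa)
  w_3 = 0.406863·0.3424 + -0.013596·3.0990 = 0.0972  (Pfizer)
Σw_i=1.0000  μᵀw=0.0930
σ²=wᵀΣw=λ₁·μ_p+λ₂ = 0.406863·0.093 + -0.013596 = 0.024242 ≈ 0.0242

0.4275  0.1631  0.3122  0.0972


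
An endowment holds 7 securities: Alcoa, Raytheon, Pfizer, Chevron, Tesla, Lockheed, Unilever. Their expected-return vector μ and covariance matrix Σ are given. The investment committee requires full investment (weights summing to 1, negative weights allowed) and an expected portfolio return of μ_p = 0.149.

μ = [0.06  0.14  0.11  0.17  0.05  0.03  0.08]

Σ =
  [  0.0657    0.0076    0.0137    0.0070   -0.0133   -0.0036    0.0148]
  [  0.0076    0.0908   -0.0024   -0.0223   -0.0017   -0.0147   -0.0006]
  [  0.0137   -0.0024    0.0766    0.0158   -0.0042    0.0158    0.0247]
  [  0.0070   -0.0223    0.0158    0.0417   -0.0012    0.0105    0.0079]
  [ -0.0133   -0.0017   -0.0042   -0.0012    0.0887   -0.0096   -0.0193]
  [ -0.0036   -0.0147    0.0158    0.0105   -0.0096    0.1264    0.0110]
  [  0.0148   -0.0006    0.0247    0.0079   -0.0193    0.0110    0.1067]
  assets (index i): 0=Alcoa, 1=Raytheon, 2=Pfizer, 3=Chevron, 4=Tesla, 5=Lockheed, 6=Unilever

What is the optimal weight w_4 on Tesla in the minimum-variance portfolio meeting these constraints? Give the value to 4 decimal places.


p=Σ⁻¹μ = [0.0099  2.9218  0.2852  5.4425  0.8145  0.1140  0.4314]
q=Σ⁻¹𝟙 = [11.6641  18.6980  2.5969  28.0207  16.3743  8.3758  7.2818]
a=μᵀp=1.444898  b=𝟙ᵀp=10.019269  c=𝟙ᵀq=93.011529  D=ac−b²=34.006405
λ₁=(c·0.149−b)/D = (93.011529·0.149−10.019269)/34.006405 = 0.112904
λ₂=(a−b·0.149)/D = (1.444898−10.019269·0.149)/34.006405 = -0.001411
w* = 0.112904·p + -0.001411·q:
  w_0 = 0.112904·0.0099 + -0.001411·11.6641 = -0.0153  (Alcoa)
  w_1 = 0.112904·2.9218 + -0.001411·18.6980 = 0.3035  (Raytheon)
  w_2 = 0.112904·0.2852 + -0.001411·2.5969 = 0.0285  (Pfizer)
  w_3 = 0.112904·5.4425 + -0.001411·28.0207 = 0.5749  (Chevron)
  w_4 = 0.112904·0.8145 + -0.001411·16.3743 = 0.0689  (Tesla)
  w_5 = 0.112904·0.1140 + -0.001411·8.3758 = 0.0011  (Lockheed)
  w_6 = 0.112904·0.4314 + -0.001411·7.2818 = 0.0384  (Unilever)
Σw_i=1.0000  μᵀw=0.1490
σ²=wᵀΣw=λ₁·μ_p+λ₂ = 0.112904·0.149 + -0.001411 = 0.015412 ≈ 0.0154

0.0689


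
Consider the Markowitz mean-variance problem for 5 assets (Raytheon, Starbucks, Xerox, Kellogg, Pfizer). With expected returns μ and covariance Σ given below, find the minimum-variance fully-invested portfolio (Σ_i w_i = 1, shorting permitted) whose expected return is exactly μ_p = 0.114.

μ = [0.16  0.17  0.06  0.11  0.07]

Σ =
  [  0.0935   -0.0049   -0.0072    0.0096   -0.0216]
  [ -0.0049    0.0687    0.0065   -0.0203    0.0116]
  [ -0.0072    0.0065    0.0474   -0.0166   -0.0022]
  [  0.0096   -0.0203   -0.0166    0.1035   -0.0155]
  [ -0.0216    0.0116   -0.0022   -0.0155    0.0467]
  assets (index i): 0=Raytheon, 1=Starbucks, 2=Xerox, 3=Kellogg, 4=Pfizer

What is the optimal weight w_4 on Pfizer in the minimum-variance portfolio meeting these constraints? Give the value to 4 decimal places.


p=Σ⁻¹μ = [2.4391  2.5982  2.1471  2.1072  2.7822]
q=Σ⁻¹𝟙 = [19.9110  13.1192  31.2472  20.7496  35.7229]
a=μᵀp=1.387334  b=𝟙ᵀp=12.073917  c=𝟙ᵀq=120.749907  D=ac−b²=21.740947
λ₁=(c·0.114−b)/D = (120.749907·0.114−12.073917)/21.740947 = 0.077806
λ₂=(a−b·0.114)/D = (1.387334−12.073917·0.114)/21.740947 = 0.000502
w* = 0.077806·p + 0.000502·q:
  w_0 = 0.077806·2.4391 + 0.000502·19.9110 = 0.1998  (Raytheon)
  w_1 = 0.077806·2.5982 + 0.000502·13.1192 = 0.2087  (Starbucks)
  w_2 = 0.077806·2.1471 + 0.000502·31.2472 = 0.1827  (Xerox)
  w_3 = 0.077806·2.1072 + 0.000502·20.7496 = 0.1744  (Kellogg)
  w_4 = 0.077806·2.7822 + 0.000502·35.7229 = 0.2344  (Pfizer)
Σw_i=1.0000  μᵀw=0.1140
σ²=wᵀΣw=λ₁·μ_p+λ₂ = 0.077806·0.114 + 0.000502 = 0.009372 ≈ 0.0094

0.2344


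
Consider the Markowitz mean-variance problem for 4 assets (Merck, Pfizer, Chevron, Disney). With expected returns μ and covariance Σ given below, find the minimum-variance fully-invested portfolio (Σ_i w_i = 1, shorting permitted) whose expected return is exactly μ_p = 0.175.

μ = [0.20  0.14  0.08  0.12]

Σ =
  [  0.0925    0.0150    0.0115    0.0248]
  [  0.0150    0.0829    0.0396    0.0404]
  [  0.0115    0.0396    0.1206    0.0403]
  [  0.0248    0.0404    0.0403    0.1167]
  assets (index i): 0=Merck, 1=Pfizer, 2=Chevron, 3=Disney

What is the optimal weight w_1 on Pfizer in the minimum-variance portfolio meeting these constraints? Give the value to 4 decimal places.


g=Σ⁻¹μ = [1.9084  1.2477  0.0090  0.1877]
h=Σ⁻¹𝟙 = [8.3610  7.1507  4.1873  2.8707]
a=μᵀg=0.579600  b=𝟙ᵀg=3.352764  c=𝟙ᵀh=22.569701  D=ac−b²=1.840371
λ₁=(c·0.175−b)/D = (22.569701·0.175−3.352764)/1.840371 = 0.324355
λ₂=(a−b·0.175)/D = (0.579600−3.352764·0.175)/1.840371 = -0.003876
w* = 0.324355·g + -0.003876·h:
  w_0 = 0.324355·1.9084 + -0.003876·8.3610 = 0.5866  (Merck)
  w_1 = 0.324355·1.2477 + -0.003876·7.1507 = 0.3770  (Pfizer)
  w_2 = 0.324355·0.0090 + -0.003876·4.1873 = -0.0133  (Chevron)
  w_3 = 0.324355·0.1877 + -0.003876·2.8707 = 0.0497  (Disney)
Σw_i=1.0000  μᵀw=0.1750
σ²=wᵀΣw=λ₁·μ_p+λ₂ = 0.324355·0.175 + -0.003876 = 0.052886 ≈ 0.0529

0.3770


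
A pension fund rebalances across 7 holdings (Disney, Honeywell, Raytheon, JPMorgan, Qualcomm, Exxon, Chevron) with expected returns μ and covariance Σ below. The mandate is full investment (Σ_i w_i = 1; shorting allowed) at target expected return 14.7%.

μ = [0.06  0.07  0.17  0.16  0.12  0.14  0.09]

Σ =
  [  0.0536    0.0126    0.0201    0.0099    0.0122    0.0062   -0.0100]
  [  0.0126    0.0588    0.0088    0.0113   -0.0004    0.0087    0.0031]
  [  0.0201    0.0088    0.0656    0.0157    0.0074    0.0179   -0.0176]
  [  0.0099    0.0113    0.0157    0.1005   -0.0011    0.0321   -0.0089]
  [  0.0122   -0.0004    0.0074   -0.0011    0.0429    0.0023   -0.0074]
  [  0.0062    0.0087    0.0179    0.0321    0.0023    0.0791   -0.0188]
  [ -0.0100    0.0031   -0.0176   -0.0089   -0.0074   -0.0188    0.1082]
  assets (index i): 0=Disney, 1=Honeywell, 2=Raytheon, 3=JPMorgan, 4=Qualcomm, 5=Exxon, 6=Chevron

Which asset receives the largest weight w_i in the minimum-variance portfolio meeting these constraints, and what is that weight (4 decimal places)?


Qualcomm (0.3406)

x=Σ⁻¹μ = [-0.5048  0.5317  2.2327  1.0482  2.8044  1.1205  1.6058]
y=Σ⁻¹𝟙 = [8.5904  10.8317  8.8574  4.9671  21.5913  9.6293  14.7249]
a=μᵀx=1.192112  b=𝟙ᵀx=8.838439  c=𝟙ᵀy=79.192069  D=ac−b²=16.287832
λ₁=(c·0.147−b)/D = (79.192069·0.147−8.838439)/16.287832 = 0.172079
λ₂=(a−b·0.147)/D = (1.192112−8.838439·0.147)/16.287832 = -0.006578
w* = 0.172079·x + -0.006578·y:
  w_0 = 0.172079·-0.5048 + -0.006578·8.5904 = -0.1434  (Disney)
  w_1 = 0.172079·0.5317 + -0.006578·10.8317 = 0.0202  (Honeywell)
  w_2 = 0.172079·2.2327 + -0.006578·8.8574 = 0.3259  (Raytheon)
  w_3 = 0.172079·1.0482 + -0.006578·4.9671 = 0.1477  (JPMorgan)
  w_4 = 0.172079·2.8044 + -0.006578·21.5913 = 0.3406  (Qualcomm)
  w_5 = 0.172079·1.1205 + -0.006578·9.6293 = 0.1295  (Exxon)
  w_6 = 0.172079·1.6058 + -0.006578·14.7249 = 0.1795  (Chevron)
Σw_i=1.0000  μᵀw=0.1470
σ²=wᵀΣw=λ₁·μ_p+λ₂ = 0.172079·0.147 + -0.006578 = 0.018718 ≈ 0.0187


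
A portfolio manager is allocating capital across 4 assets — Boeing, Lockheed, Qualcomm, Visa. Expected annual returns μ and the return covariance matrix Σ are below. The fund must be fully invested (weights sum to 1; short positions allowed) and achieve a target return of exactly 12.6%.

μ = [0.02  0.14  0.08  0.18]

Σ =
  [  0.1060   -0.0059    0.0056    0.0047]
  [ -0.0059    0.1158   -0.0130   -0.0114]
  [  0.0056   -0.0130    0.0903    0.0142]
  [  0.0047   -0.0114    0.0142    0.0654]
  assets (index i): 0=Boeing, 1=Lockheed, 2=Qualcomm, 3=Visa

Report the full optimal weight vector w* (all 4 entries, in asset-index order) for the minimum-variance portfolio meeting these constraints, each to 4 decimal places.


0.1488  0.2706  0.1937  0.3869

u=Σ⁻¹μ = [0.1141  1.5712  0.6528  2.8762]
v=Σ⁻¹𝟙 = [8.9137  11.6324  9.9119  14.5255]
a=μᵀu=0.792200  b=𝟙ᵀu=5.214353  c=𝟙ᵀv=44.983526  D=ac−b²=8.446453
λ₁=(c·0.126−b)/D = (44.983526·0.126−5.214353)/8.446453 = 0.053700
λ₂=(a−b·0.126)/D = (0.792200−5.214353·0.126)/8.446453 = 0.016006
w* = 0.053700·u + 0.016006·v:
  w_0 = 0.053700·0.1141 + 0.016006·8.9137 = 0.1488  (Boeing)
  w_1 = 0.053700·1.5712 + 0.016006·11.6324 = 0.2706  (Lockheed)
  w_2 = 0.053700·0.6528 + 0.016006·9.9119 = 0.1937  (Qualcomm)
  w_3 = 0.053700·2.8762 + 0.016006·14.5255 = 0.3869  (Visa)
Σw_i=1.0000  μᵀw=0.1260
σ²=wᵀΣw=λ₁·μ_p+λ₂ = 0.053700·0.126 + 0.016006 = 0.022772 ≈ 0.0228


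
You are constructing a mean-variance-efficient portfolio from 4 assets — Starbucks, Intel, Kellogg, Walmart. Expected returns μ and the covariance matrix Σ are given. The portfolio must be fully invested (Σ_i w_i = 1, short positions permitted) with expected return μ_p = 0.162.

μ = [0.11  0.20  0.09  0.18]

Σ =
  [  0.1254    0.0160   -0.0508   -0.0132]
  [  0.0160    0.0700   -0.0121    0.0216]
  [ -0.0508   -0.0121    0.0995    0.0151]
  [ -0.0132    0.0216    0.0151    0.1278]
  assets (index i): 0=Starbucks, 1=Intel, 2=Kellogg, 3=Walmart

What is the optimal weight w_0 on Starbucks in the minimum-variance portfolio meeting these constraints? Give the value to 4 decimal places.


0.1456

u=Σ⁻¹μ = [1.3637  2.5734  1.7765  0.9045]
v=Σ⁻¹𝟙 = [14.2191  12.6102  18.0806  5.0258]
a=μᵀu=0.987375  b=𝟙ᵀu=6.618036  c=𝟙ᵀv=49.935700  D=ac−b²=5.506876
λ₁=(c·0.162−b)/D = (49.935700·0.162−6.618036)/5.506876 = 0.267220
λ₂=(a−b·0.162)/D = (0.987375−6.618036·0.162)/5.506876 = -0.015389
w* = 0.267220·u + -0.015389·v:
  w_0 = 0.267220·1.3637 + -0.015389·14.2191 = 0.1456  (Starbucks)
  w_1 = 0.267220·2.5734 + -0.015389·12.6102 = 0.4936  (Intel)
  w_2 = 0.267220·1.7765 + -0.015389·18.0806 = 0.1965  (Kellogg)
  w_3 = 0.267220·0.9045 + -0.015389·5.0258 = 0.1643  (Walmart)
Σw_i=1.0000  μᵀw=0.1620
σ²=wᵀΣw=λ₁·μ_p+λ₂ = 0.267220·0.162 + -0.015389 = 0.027900 ≈ 0.0279


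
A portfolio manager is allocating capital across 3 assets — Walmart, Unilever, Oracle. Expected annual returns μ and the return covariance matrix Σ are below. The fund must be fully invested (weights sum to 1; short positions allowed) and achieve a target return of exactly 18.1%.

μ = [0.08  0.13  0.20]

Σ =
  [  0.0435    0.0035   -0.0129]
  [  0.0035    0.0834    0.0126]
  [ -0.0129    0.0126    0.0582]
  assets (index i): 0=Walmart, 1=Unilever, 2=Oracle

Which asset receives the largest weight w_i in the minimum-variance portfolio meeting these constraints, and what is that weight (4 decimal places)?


u=Σ⁻¹μ = [2.9282  0.8463  3.9022]
v=Σ⁻¹𝟙 = [28.9050  7.4575  21.9744]
a=μᵀu=1.124725  b=𝟙ᵀu=7.676757  c=𝟙ᵀv=58.336924  D=ac−b²=6.680392
λ₁=(c·0.181−b)/D = (58.336924·0.181−7.676757)/6.680392 = 0.431446
λ₂=(a−b·0.181)/D = (1.124725−7.676757·0.181)/6.680392 = -0.039634
w* = 0.431446·u + -0.039634·v:
  w_0 = 0.431446·2.9282 + -0.039634·28.9050 = 0.1177  (Walmart)
  w_1 = 0.431446·0.8463 + -0.039634·7.4575 = 0.0696  (Unilever)
  w_2 = 0.431446·3.9022 + -0.039634·21.9744 = 0.8127  (Oracle)
Σw_i=1.0000  μᵀw=0.1810
σ²=wᵀΣw=λ₁·μ_p+λ₂ = 0.431446·0.181 + -0.039634 = 0.038458 ≈ 0.0385

Oracle (0.8127)


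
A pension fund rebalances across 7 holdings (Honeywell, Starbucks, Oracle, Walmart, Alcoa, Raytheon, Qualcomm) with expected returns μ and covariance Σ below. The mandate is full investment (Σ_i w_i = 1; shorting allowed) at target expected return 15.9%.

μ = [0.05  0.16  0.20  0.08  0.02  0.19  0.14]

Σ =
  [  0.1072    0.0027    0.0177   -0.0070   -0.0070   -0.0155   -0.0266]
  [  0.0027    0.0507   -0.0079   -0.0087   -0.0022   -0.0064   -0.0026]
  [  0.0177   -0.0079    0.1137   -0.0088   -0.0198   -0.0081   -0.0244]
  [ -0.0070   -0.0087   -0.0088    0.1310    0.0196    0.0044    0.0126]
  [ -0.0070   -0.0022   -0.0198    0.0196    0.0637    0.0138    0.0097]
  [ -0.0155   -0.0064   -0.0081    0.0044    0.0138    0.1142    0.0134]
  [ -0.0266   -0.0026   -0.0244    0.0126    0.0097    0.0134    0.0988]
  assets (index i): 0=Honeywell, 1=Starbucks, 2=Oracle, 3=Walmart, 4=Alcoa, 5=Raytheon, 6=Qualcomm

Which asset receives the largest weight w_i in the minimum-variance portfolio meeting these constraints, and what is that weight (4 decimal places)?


Starbucks (0.3365)

x=Σ⁻¹μ = [0.7742  4.0092  2.6057  0.7800  0.4011  1.8672  1.9824]
y=Σ⁻¹𝟙 = [12.4801  25.2862  15.7430  6.8766  16.5850  9.0367  14.3040]
a=μᵀx=1.904045  b=𝟙ᵀx=12.419738  c=𝟙ᵀy=100.311451  D=ac−b²=36.747580
λ₁=(c·0.159−b)/D = (100.311451·0.159−12.419738)/36.747580 = 0.096055
λ₂=(a−b·0.159)/D = (1.904045−12.419738·0.159)/36.747580 = -0.001924
w* = 0.096055·x + -0.001924·y:
  w_0 = 0.096055·0.7742 + -0.001924·12.4801 = 0.0504  (Honeywell)
  w_1 = 0.096055·4.0092 + -0.001924·25.2862 = 0.3365  (Starbucks)
  w_2 = 0.096055·2.6057 + -0.001924·15.7430 = 0.2200  (Oracle)
  w_3 = 0.096055·0.7800 + -0.001924·6.8766 = 0.0617  (Walmart)
  w_4 = 0.096055·0.4011 + -0.001924·16.5850 = 0.0066  (Alcoa)
  w_5 = 0.096055·1.8672 + -0.001924·9.0367 = 0.1620  (Raytheon)
  w_6 = 0.096055·1.9824 + -0.001924·14.3040 = 0.1629  (Qualcomm)
Σw_i=1.0000  μᵀw=0.1590
σ²=wᵀΣw=λ₁·μ_p+λ₂ = 0.096055·0.159 + -0.001924 = 0.013349 ≈ 0.0133


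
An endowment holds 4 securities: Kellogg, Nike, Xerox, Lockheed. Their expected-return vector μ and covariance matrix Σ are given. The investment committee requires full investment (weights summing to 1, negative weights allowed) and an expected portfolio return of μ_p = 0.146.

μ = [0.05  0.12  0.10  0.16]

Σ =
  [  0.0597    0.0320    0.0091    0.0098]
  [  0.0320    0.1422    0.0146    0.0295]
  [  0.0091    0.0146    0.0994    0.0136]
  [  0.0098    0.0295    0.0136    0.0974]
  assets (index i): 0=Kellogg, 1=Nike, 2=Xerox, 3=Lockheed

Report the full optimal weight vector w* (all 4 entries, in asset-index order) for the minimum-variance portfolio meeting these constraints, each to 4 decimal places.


-0.0891  0.1989  0.2640  0.6261

u=Σ⁻¹μ = [0.2737  0.4198  0.7297  1.3861]
v=Σ⁻¹𝟙 = [13.4809  1.6987  7.5726  7.3387]
a=μᵀu=0.358812  b=𝟙ᵀu=2.809342  c=𝟙ᵀv=30.090925  D=ac−b²=2.904571
λ₁=(c·0.146−b)/D = (30.090925·0.146−2.809342)/2.904571 = 0.545324
λ₂=(a−b·0.146)/D = (0.358812−2.809342·0.146)/2.904571 = -0.017680
w* = 0.545324·u + -0.017680·v:
  w_0 = 0.545324·0.2737 + -0.017680·13.4809 = -0.0891  (Kellogg)
  w_1 = 0.545324·0.4198 + -0.017680·1.6987 = 0.1989  (Nike)
  w_2 = 0.545324·0.7297 + -0.017680·7.5726 = 0.2640  (Xerox)
  w_3 = 0.545324·1.3861 + -0.017680·7.3387 = 0.6261  (Lockheed)
Σw_i=1.0000  μᵀw=0.1460
σ²=wᵀΣw=λ₁·μ_p+λ₂ = 0.545324·0.146 + -0.017680 = 0.061938 ≈ 0.0619


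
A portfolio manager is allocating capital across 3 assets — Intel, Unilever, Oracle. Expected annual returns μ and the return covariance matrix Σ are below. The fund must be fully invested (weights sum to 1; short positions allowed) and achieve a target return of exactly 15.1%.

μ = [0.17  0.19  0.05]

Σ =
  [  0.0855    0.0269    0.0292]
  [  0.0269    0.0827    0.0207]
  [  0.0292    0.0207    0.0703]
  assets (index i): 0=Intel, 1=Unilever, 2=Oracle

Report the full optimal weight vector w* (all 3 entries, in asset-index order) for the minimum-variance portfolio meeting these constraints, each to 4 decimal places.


0.3405  0.4296  0.2299

p=Σ⁻¹μ = [1.5559  1.9163  -0.4993]
q=Σ⁻¹𝟙 = [6.0301  7.7695  9.4323]
a=μᵀp=0.603644  b=𝟙ᵀp=2.972950  c=𝟙ᵀq=23.231970  D=ac−b²=5.185416
λ₁=(c·0.151−b)/D = (23.231970·0.151−2.972950)/5.185416 = 0.103189
λ₂=(a−b·0.151)/D = (0.603644−2.972950·0.151)/5.185416 = 0.029839
w* = 0.103189·p + 0.029839·q:
  w_0 = 0.103189·1.5559 + 0.029839·6.0301 = 0.3405  (Intel)
  w_1 = 0.103189·1.9163 + 0.029839·7.7695 = 0.4296  (Unilever)
  w_2 = 0.103189·-0.4993 + 0.029839·9.4323 = 0.2299  (Oracle)
Σw_i=1.0000  μᵀw=0.1510
σ²=wᵀΣw=λ₁·μ_p+λ₂ = 0.103189·0.151 + 0.029839 = 0.045421 ≈ 0.0454


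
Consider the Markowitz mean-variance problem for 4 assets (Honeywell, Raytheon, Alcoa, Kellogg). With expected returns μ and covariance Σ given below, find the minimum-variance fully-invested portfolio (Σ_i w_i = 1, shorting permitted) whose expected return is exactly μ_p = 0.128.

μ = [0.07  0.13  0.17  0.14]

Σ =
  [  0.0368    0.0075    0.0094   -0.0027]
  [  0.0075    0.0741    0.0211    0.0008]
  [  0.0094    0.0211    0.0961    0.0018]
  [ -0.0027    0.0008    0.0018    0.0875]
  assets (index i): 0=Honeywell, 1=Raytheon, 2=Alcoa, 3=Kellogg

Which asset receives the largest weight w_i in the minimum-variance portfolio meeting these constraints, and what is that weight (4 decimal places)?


Kellogg (0.2904)

p=Σ⁻¹μ = [1.4325  1.2126  1.3326  1.6057]
q=Σ⁻¹𝟙 = [24.7065  9.2314  5.7378  11.9885]
a=μᵀp=0.709245  b=𝟙ᵀp=5.583340  c=𝟙ᵀq=51.664114  D=ac−b²=5.468845
λ₁=(c·0.128−b)/D = (51.664114·0.128−5.583340)/5.468845 = 0.188279
λ₂=(a−b·0.128)/D = (0.709245−5.583340·0.128)/5.468845 = -0.000991
w* = 0.188279·p + -0.000991·q:
  w_0 = 0.188279·1.4325 + -0.000991·24.7065 = 0.2452  (Honeywell)
  w_1 = 0.188279·1.2126 + -0.000991·9.2314 = 0.2192  (Raytheon)
  w_2 = 0.188279·1.3326 + -0.000991·5.7378 = 0.2452  (Alcoa)
  w_3 = 0.188279·1.6057 + -0.000991·11.9885 = 0.2904  (Kellogg)
Σw_i=1.0000  μᵀw=0.1280
σ²=wᵀΣw=λ₁·μ_p+λ₂ = 0.188279·0.128 + -0.000991 = 0.023108 ≈ 0.0231


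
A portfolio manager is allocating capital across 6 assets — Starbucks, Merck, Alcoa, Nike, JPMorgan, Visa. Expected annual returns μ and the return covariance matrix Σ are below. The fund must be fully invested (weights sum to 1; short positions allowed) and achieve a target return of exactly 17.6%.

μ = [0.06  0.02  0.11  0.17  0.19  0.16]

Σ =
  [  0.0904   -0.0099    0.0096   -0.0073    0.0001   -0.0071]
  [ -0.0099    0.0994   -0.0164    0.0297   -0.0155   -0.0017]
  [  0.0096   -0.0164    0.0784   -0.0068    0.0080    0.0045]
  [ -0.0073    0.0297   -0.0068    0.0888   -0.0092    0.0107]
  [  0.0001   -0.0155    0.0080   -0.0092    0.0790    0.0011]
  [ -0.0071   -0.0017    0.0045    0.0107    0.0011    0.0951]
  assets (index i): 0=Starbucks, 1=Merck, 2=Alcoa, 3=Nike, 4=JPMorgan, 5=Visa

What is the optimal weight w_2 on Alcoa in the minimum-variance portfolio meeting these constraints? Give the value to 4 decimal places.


0.1173

g=Σ⁻¹μ = [0.8451  0.2873  1.1960  2.0722  2.5606  1.4313]
h=Σ⁻¹𝟙 = [12.6610  13.1435  12.6692  9.2262  14.8748  9.8858]
a=μᵀg=1.255815  b=𝟙ᵀg=8.392532  c=𝟙ᵀh=72.460454  D=ac−b²=20.562293
λ₁=(c·0.176−b)/D = (72.460454·0.176−8.392532)/20.562293 = 0.212063
λ₂=(a−b·0.176)/D = (1.255815−8.392532·0.176)/20.562293 = -0.010761
w* = 0.212063·g + -0.010761·h:
  w_0 = 0.212063·0.8451 + -0.010761·12.6610 = 0.0430  (Starbucks)
  w_1 = 0.212063·0.2873 + -0.010761·13.1435 = -0.0805  (Merck)
  w_2 = 0.212063·1.1960 + -0.010761·12.6692 = 0.1173  (Alcoa)
  w_3 = 0.212063·2.0722 + -0.010761·9.2262 = 0.3402  (Nike)
  w_4 = 0.212063·2.5606 + -0.010761·14.8748 = 0.3830  (JPMorgan)
  w_5 = 0.212063·1.4313 + -0.010761·9.8858 = 0.1971  (Visa)
Σw_i=1.0000  μᵀw=0.1760
σ²=wᵀΣw=λ₁·μ_p+λ₂ = 0.212063·0.176 + -0.010761 = 0.026562 ≈ 0.0266


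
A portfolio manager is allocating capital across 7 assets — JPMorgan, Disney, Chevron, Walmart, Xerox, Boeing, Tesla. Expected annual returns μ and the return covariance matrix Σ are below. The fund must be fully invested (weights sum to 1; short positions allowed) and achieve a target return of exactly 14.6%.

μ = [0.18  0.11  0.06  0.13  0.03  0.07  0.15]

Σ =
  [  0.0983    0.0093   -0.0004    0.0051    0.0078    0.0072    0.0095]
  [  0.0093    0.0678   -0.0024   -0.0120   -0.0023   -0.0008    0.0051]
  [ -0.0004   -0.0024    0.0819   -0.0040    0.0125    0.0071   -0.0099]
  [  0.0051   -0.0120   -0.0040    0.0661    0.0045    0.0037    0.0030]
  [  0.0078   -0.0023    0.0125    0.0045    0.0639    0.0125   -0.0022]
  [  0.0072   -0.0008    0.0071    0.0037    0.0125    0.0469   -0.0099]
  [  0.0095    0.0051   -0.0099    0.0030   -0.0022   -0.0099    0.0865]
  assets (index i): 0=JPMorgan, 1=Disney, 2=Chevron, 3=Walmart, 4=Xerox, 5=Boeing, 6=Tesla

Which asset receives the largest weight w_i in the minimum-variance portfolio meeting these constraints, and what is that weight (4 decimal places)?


g=Σ⁻¹μ = [1.3112  1.7328  1.0029  2.0983  -0.1899  1.4101  1.6865]
h=Σ⁻¹𝟙 = [4.4370  16.9985  12.1640  16.3736  9.0888  18.1627  13.2054]
a=μᵀg=1.105551  b=𝟙ᵀg=9.051760  c=𝟙ᵀh=90.429951  D=ac−b²=18.040583
λ₁=(c·0.146−b)/D = (90.429951·0.146−9.051760)/18.040583 = 0.230093
λ₂=(a−b·0.146)/D = (1.105551−9.051760·0.146)/18.040583 = -0.011973
w* = 0.230093·g + -0.011973·h:
  w_0 = 0.230093·1.3112 + -0.011973·4.4370 = 0.2486  (JPMorgan)
  w_1 = 0.230093·1.7328 + -0.011973·16.9985 = 0.1952  (Disney)
  w_2 = 0.230093·1.0029 + -0.011973·12.1640 = 0.0851  (Chevron)
  w_3 = 0.230093·2.0983 + -0.011973·16.3736 = 0.2868  (Walmart)
  w_4 = 0.230093·-0.1899 + -0.011973·9.0888 = -0.1525  (Xerox)
  w_5 = 0.230093·1.4101 + -0.011973·18.1627 = 0.1070  (Boeing)
  w_6 = 0.230093·1.6865 + -0.011973·13.2054 = 0.2299  (Tesla)
Σw_i=1.0000  μᵀw=0.1460
σ²=wᵀΣw=λ₁·μ_p+λ₂ = 0.230093·0.146 + -0.011973 = 0.021620 ≈ 0.0216

Walmart (0.2868)


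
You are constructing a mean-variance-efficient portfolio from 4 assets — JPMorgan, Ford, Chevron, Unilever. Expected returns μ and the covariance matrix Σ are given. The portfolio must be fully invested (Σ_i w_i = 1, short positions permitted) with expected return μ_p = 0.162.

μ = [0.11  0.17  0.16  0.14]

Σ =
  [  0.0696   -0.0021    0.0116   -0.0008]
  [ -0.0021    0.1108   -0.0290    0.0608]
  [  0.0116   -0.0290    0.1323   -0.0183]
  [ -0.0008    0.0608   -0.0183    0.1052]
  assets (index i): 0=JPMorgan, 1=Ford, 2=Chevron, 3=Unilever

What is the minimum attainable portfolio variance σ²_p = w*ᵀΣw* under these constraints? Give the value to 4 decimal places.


0.0410

u=Σ⁻¹μ = [1.3810  1.5801  1.5307  0.6944]
v=Σ⁻¹𝟙 = [13.1739  8.0731  9.0748  6.5187]
a=μᵀu=0.762644  b=𝟙ᵀu=5.186131  c=𝟙ᵀv=36.840413  D=ac−b²=1.200174
λ₁=(c·0.162−b)/D = (36.840413·0.162−5.186131)/1.200174 = 0.651586
λ₂=(a−b·0.162)/D = (0.762644−5.186131·0.162)/1.200174 = -0.064581
w* = 0.651586·u + -0.064581·v:
  w_0 = 0.651586·1.3810 + -0.064581·13.1739 = 0.0491  (JPMorgan)
  w_1 = 0.651586·1.5801 + -0.064581·8.0731 = 0.5082  (Ford)
  w_2 = 0.651586·1.5307 + -0.064581·9.0748 = 0.4113  (Chevron)
  w_3 = 0.651586·0.6944 + -0.064581·6.5187 = 0.0315  (Unilever)
Σw_i=1.0000  μᵀw=0.1620
σ²=wᵀΣw=λ₁·μ_p+λ₂ = 0.651586·0.162 + -0.064581 = 0.040975 ≈ 0.0410
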